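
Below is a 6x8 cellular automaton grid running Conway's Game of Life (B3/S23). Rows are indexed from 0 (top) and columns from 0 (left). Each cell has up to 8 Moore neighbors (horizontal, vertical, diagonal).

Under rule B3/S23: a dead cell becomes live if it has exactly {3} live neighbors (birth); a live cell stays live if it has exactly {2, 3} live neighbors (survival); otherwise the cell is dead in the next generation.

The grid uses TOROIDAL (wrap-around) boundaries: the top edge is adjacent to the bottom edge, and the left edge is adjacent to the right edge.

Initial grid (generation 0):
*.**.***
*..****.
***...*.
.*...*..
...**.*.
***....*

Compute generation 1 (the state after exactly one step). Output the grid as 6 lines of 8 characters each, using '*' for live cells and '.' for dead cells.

Answer: ........
........
*.**..*.
**.*****
...*****
........

Derivation:
Simulating step by step:
Generation 0 (given above): 24 live cells
Generation 1: 16 live cells
(generation 1 grid is the final answer)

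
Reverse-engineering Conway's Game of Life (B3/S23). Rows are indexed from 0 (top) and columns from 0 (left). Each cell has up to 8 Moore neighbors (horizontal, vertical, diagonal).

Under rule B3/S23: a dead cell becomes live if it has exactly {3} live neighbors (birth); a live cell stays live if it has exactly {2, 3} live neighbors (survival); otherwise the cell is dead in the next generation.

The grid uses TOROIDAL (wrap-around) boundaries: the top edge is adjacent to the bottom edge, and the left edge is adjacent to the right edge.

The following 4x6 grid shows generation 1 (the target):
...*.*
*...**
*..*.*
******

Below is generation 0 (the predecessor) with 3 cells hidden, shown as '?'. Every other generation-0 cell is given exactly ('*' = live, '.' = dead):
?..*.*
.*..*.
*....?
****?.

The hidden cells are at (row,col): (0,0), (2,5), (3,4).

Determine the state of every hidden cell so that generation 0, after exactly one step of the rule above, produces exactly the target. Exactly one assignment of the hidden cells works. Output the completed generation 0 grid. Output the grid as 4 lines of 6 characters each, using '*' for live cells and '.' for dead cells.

Hidden generation-0 cells (in order): (0,0), (2,5), (3,4).
A hidden cell only influences target cells in its own 3x3 neighborhood. Try each of the 2^3 = 8 assignments, step the completed generation 0 forward once under B3/S23, and compare with the target:
  (0,0)=. (2,5)=. (3,4)=. -> step reproduces the target at every cell -> ACCEPT
  (0,0)=. (2,5)=. (3,4)=* -> step gives (0,3)='.' but target has '*' -> reject
  (0,0)=. (2,5)=* (3,4)=. -> step gives (1,0)='.' but target has '*' -> reject
  (0,0)=. (2,5)=* (3,4)=* -> step gives (0,3)='.' but target has '*' -> reject
  (0,0)=* (2,5)=. (3,4)=. -> step gives (1,0)='.' but target has '*' -> reject
  (0,0)=* (2,5)=. (3,4)=* -> step gives (0,3)='.' but target has '*' -> reject
  (0,0)=* (2,5)=* (3,4)=. -> step gives (1,0)='.' but target has '*' -> reject
  (0,0)=* (2,5)=* (3,4)=* -> step gives (0,3)='.' but target has '*' -> reject
Unique solution: (0,0)=dead, (2,5)=dead, (3,4)=dead.
Check: live-neighbor counts of every cell in the completed generation 0:
445342
312223
354323
333233
Applying B3/S23 to generation 0 with these counts gives:
...*.*
*...**
*..*.*
******
which matches the target exactly.

Answer: ...*.*
.*..*.
*.....
****..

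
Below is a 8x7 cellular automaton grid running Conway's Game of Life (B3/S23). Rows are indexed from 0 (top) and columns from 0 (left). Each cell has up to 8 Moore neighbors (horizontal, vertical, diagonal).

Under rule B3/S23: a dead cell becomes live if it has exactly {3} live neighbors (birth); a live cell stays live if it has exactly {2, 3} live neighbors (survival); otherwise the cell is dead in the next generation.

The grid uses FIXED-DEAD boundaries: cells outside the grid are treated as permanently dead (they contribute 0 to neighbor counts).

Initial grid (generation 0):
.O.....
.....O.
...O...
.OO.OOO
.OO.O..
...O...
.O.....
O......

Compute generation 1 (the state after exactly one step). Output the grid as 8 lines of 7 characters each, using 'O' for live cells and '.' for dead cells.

Simulating step by step:
Generation 0 (given above): 14 live cells
Generation 1: 10 live cells
(generation 1 grid is the final answer)

Answer: .......
.......
..OO..O
.O..OO.
.O..O..
.O.O...
.......
.......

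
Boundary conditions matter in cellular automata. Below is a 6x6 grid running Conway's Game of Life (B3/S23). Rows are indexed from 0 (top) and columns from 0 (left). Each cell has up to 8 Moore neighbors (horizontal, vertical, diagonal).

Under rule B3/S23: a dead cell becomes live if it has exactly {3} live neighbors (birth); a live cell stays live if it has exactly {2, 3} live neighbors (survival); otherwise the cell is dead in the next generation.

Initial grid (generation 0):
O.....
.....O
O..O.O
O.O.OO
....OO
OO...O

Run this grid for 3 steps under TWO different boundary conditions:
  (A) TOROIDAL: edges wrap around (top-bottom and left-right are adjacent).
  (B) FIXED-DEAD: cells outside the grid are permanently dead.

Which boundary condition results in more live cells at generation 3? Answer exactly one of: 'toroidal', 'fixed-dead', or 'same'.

Answer: fixed-dead

Derivation:
Under TOROIDAL boundary, generation 3:
O...O.
O...O.
......
.O.O..
......
.O.O.O
Population = 9

Under FIXED-DEAD boundary, generation 3:
......
...O..
.O..OO
.O..OO
...OOO
......
Population = 10

Comparison: toroidal=9, fixed-dead=10 -> fixed-dead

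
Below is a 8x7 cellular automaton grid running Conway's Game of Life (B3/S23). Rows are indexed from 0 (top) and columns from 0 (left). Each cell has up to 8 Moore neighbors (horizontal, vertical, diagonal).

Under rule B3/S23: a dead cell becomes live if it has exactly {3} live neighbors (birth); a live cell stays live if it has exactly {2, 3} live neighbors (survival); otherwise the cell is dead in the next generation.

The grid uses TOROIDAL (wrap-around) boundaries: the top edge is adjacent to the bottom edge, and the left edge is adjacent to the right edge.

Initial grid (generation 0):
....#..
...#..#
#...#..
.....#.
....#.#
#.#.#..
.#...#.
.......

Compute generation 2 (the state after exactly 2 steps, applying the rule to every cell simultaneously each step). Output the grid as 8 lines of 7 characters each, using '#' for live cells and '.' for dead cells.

Answer: ....#..
...#..#
.......
#......
..#....
.#.##.#
.##....
.......

Derivation:
Simulating step by step:
Generation 0 (given above): 13 live cells
Generation 1: 18 live cells
.......
...###.
....###
....###
...##.#
##.##.#
.#.....
.......
Generation 2: 11 live cells
(generation 2 grid is the final answer)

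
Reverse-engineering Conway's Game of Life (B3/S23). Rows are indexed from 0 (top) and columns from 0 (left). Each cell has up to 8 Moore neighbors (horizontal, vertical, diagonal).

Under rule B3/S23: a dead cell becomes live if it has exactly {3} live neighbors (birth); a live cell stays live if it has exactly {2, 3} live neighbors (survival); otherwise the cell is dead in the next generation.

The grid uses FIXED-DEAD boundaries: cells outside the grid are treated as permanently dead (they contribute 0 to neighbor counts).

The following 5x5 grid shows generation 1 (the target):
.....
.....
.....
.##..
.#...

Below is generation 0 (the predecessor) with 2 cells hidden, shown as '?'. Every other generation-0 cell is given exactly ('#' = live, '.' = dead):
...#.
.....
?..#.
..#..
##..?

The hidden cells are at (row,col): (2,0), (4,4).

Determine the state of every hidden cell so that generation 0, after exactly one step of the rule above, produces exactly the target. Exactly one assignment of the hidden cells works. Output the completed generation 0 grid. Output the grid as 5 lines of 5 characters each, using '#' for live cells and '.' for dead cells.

Hidden generation-0 cells (in order): (2,0), (4,4).
A hidden cell only influences target cells in its own 3x3 neighborhood. Try each of the 2^2 = 4 assignments, step the completed generation 0 forward once under B3/S23, and compare with the target:
  (2,0)=. (4,4)=. -> step reproduces the target at every cell -> ACCEPT
  (2,0)=. (4,4)=# -> step gives (3,3)='#' but target has '.' -> reject
  (2,0)=# (4,4)=. -> step gives (3,0)='#' but target has '.' -> reject
  (2,0)=# (4,4)=# -> step gives (3,0)='#' but target has '.' -> reject
Unique solution: (2,0)=dead, (4,4)=dead.
Check: live-neighbor counts of every cell in the completed generation 0:
00101
00222
01211
23221
12210
Applying B3/S23 to generation 0 with these counts gives:
.....
.....
.....
.##..
.#...
which matches the target exactly.

Answer: ...#.
.....
...#.
..#..
##...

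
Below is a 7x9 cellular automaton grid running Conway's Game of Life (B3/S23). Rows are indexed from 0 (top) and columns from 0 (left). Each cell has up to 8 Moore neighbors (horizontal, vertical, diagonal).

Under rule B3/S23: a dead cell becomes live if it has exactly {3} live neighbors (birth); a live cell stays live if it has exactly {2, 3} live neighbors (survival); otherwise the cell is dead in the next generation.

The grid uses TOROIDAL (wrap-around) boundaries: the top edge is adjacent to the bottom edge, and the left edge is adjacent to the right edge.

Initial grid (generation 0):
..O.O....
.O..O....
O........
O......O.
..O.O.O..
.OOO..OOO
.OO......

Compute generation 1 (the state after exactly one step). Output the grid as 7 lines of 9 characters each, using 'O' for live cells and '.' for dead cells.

Answer: ..O......
.O.O.....
OO......O
.O......O
O.O..OO..
O....OOO.
O......O.

Derivation:
Simulating step by step:
Generation 0 (given above): 18 live cells
Generation 1: 18 live cells
(generation 1 grid is the final answer)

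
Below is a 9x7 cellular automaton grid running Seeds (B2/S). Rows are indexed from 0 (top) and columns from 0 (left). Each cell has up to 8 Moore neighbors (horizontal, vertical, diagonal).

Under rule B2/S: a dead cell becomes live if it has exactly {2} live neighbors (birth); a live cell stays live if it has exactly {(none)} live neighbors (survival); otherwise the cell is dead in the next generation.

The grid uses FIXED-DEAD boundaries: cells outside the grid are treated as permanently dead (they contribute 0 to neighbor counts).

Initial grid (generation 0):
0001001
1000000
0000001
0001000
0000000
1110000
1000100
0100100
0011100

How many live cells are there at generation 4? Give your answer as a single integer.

Answer: 12

Derivation:
Simulating step by step:
Generation 0 (given above): 15 live cells
Generation 1: 9 live cells
0000000
0000011
0000000
0000000
1001000
0001000
0000010
1000000
0100010
Generation 2: 13 live cells
0000011
0000000
0000011
0000000
0010100
0010000
0000100
0100111
1000000
Generation 3: 16 live cells
0000000
0000100
0000000
0001101
0100000
0100110
0110001
1001000
0100101
Generation 4: 12 live cells
0000000
0000000
0000000
0010010
1000001
0001001
0000000
0000101
1011010
Population at generation 4: 12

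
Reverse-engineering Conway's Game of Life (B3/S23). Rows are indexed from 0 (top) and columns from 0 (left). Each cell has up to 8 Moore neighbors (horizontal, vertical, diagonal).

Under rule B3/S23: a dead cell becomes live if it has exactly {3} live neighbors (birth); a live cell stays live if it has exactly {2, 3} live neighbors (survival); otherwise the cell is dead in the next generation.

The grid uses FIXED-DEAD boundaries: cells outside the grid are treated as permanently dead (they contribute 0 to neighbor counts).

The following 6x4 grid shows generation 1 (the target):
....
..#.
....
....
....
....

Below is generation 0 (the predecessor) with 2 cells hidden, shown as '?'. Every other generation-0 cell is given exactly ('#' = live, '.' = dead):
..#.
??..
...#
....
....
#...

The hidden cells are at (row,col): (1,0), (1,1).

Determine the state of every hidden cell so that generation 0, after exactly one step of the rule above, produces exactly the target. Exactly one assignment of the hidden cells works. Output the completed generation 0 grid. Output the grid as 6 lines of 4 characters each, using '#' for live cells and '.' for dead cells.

Hidden generation-0 cells (in order): (1,0), (1,1).
A hidden cell only influences target cells in its own 3x3 neighborhood. Try each of the 2^2 = 4 assignments, step the completed generation 0 forward once under B3/S23, and compare with the target:
  (1,0)=. (1,1)=. -> step gives (1,2)='.' but target has '#' -> reject
  (1,0)=. (1,1)=# -> step reproduces the target at every cell -> ACCEPT
  (1,0)=# (1,1)=. -> step gives (1,2)='.' but target has '#' -> reject
  (1,0)=# (1,1)=# -> step gives (0,1)='#' but target has '.' -> reject
Unique solution: (1,0)=dead, (1,1)=live.
Check: live-neighbor counts of every cell in the completed generation 0:
1211
1132
1120
0011
1100
0100
Applying B3/S23 to generation 0 with these counts gives:
....
..#.
....
....
....
....
which matches the target exactly.

Answer: ..#.
.#..
...#
....
....
#...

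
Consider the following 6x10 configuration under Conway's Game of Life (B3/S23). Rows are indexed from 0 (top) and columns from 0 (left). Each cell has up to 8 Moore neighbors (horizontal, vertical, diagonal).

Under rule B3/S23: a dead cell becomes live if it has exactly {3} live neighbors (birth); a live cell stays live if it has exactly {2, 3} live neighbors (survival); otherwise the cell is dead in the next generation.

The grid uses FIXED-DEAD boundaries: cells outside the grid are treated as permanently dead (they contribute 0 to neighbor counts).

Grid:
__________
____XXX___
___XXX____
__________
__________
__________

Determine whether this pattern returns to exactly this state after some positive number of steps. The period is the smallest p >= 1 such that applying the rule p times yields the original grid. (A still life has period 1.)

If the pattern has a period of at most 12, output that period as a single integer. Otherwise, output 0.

Answer: 2

Derivation:
Simulating and comparing each generation to the original:
Gen 0 (original, given above): 6 live cells
Gen 1: 6 live cells, differs from original
Gen 2: 6 live cells, MATCHES original -> period = 2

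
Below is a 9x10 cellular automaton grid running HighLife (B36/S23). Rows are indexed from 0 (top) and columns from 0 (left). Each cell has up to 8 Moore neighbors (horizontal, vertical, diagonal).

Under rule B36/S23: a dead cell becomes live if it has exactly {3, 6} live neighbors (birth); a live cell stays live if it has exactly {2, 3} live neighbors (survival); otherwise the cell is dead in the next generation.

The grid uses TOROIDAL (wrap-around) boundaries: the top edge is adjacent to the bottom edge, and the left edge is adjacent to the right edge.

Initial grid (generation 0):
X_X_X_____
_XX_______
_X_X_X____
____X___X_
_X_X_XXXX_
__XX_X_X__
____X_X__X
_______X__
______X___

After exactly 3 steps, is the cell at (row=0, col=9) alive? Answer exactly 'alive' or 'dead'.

Simulating step by step:
Generation 0 (given above): 25 live cells
Generation 1: 24 live cells
__XX______
X___X_____
_X_XX_____
___X____X_
___X_X__X_
__XX__X___
___XXXXXX_
_____XXX__
__________
Generation 2: 17 live cells
___X______
_X__X_____
__XXX_____
___X______
___X___X__
__X_X___X_
__XX____X_
________X_
______X___
Generation 3: 16 live cells
__________
____X_____
__X_X_____
__________
__XXX_____
__X_X__XX_
__XX___XXX
_______X__
__________

Cell (0,9) at generation 3: 0 -> dead

Answer: dead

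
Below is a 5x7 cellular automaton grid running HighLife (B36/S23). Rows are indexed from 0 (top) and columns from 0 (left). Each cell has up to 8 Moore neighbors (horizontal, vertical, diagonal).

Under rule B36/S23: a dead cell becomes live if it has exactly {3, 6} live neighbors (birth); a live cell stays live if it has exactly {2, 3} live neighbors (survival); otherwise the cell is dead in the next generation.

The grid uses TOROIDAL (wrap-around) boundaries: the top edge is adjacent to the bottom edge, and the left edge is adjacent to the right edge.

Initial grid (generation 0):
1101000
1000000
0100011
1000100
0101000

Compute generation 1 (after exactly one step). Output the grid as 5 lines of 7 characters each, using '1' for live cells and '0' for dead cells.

Answer: 1100000
0010000
0100011
1110111
0101100

Derivation:
Simulating step by step:
Generation 0 (given above): 11 live cells
Generation 1: 15 live cells
(generation 1 grid is the final answer)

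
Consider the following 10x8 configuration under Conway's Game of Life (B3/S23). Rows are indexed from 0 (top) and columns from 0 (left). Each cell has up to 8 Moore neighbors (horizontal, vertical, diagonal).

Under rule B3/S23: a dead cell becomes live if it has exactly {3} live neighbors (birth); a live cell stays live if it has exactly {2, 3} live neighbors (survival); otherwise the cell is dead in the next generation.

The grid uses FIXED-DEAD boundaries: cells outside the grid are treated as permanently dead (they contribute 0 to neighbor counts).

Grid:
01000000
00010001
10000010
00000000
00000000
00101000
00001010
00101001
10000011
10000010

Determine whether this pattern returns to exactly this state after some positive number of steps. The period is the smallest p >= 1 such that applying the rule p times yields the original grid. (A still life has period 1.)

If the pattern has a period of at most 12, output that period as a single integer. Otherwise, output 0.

Answer: 0

Derivation:
Simulating and comparing each generation to the original:
Gen 0 (original, given above): 17 live cells
Gen 1: 11 live cells, differs from original
Gen 2: 9 live cells, differs from original
Gen 3: 8 live cells, differs from original
Gen 4: 9 live cells, differs from original
Gen 5: 12 live cells, differs from original
Gen 6: 13 live cells, differs from original
Gen 7: 18 live cells, differs from original
Gen 8: 12 live cells, differs from original
Gen 9: 14 live cells, differs from original
Gen 10: 14 live cells, differs from original
Gen 11: 17 live cells, differs from original
Gen 12: 12 live cells, differs from original
No period found within 12 steps.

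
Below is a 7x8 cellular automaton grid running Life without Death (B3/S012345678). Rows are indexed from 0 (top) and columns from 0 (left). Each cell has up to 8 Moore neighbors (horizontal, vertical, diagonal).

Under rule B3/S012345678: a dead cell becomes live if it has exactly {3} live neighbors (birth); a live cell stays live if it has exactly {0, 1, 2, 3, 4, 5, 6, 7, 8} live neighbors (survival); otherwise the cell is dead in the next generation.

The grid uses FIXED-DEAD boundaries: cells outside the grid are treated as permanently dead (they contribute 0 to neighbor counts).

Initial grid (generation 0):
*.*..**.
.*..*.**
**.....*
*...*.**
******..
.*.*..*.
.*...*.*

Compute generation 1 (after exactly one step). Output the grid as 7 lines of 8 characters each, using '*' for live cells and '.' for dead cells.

Answer: ***..***
.**.*.**
**.....*
*...*.**
******.*
.*.*..*.
.**..***

Derivation:
Simulating step by step:
Generation 0 (given above): 27 live cells
Generation 1: 33 live cells
(generation 1 grid is the final answer)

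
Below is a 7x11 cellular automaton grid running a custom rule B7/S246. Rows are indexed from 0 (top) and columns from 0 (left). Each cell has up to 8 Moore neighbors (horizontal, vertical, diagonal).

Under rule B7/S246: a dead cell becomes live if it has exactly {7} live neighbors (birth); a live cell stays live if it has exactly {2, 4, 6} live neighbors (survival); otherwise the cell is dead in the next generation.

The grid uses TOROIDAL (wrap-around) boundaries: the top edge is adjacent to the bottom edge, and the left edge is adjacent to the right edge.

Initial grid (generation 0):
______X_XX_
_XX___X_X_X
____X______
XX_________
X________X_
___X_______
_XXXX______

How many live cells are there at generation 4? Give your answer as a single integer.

Simulating step by step:
Generation 0 (given above): 18 live cells
Generation 1: 6 live cells
________X__
________X__
___________
XX_________
X__________
___________
____X______
Generation 2: 3 live cells
___________
___________
___________
XX_________
X__________
___________
___________
Generation 3: 3 live cells
___________
___________
___________
XX_________
X__________
___________
___________
Generation 4: 3 live cells
___________
___________
___________
XX_________
X__________
___________
___________
Population at generation 4: 3

Answer: 3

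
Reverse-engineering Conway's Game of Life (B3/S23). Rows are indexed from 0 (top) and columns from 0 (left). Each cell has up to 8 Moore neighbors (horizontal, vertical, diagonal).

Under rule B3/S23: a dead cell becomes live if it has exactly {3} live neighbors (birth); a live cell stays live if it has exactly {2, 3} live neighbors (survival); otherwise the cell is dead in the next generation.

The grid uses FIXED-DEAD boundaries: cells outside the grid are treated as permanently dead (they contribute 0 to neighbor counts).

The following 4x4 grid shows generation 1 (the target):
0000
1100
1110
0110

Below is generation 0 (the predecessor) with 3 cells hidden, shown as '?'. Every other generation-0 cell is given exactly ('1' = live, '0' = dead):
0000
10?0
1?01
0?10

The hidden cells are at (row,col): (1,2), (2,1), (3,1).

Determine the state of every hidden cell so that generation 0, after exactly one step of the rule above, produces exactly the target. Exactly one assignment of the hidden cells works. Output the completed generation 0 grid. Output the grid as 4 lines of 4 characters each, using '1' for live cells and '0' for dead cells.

Answer: 0000
1000
1101
0010

Derivation:
Hidden generation-0 cells (in order): (1,2), (2,1), (3,1).
A hidden cell only influences target cells in its own 3x3 neighborhood. Try each of the 2^3 = 8 assignments, step the completed generation 0 forward once under B3/S23, and compare with the target:
  (1,2)=0 (2,1)=0 (3,1)=0 -> step gives (1,0)='0' but target has '1' -> reject
  (1,2)=0 (2,1)=0 (3,1)=1 -> step gives (1,0)='0' but target has '1' -> reject
  (1,2)=0 (2,1)=1 (3,1)=0 -> step reproduces the target at every cell -> ACCEPT
  (1,2)=0 (2,1)=1 (3,1)=1 -> step gives (2,1)='0' but target has '1' -> reject
  (1,2)=1 (2,1)=0 (3,1)=0 -> step gives (1,0)='0' but target has '1' -> reject
  (1,2)=1 (2,1)=0 (3,1)=1 -> step gives (1,0)='0' but target has '1' -> reject
  (1,2)=1 (2,1)=1 (3,1)=0 -> step gives (1,1)='0' but target has '1' -> reject
  (1,2)=1 (2,1)=1 (3,1)=1 -> step gives (1,1)='0' but target has '1' -> reject
Unique solution: (1,2)=dead, (2,1)=live, (3,1)=dead.
Check: live-neighbor counts of every cell in the completed generation 0:
1100
2321
2331
2322
Applying B3/S23 to generation 0 with these counts gives:
0000
1100
1110
0110
which matches the target exactly.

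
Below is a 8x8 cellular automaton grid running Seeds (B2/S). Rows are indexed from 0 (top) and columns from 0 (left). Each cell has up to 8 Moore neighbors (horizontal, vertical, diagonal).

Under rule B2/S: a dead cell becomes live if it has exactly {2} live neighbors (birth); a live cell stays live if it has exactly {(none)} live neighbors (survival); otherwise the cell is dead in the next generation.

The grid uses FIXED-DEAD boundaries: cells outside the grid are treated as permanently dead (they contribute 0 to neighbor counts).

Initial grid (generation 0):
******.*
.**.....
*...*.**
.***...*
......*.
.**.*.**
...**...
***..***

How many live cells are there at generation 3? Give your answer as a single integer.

Answer: 11

Derivation:
Simulating step by step:
Generation 0 (given above): 31 live cells
Generation 1: 6 live cells
......*.
........
.....*..
*...*...
*...*...
........
........
........
Generation 2: 8 live cells
........
.....**.
....*...
.*.*....
.*.*.*..
........
........
........
Generation 3: 11 live cells
.....**.
....*...
..**..*.
*....*..
*.......
..*.*...
........
........
Population at generation 3: 11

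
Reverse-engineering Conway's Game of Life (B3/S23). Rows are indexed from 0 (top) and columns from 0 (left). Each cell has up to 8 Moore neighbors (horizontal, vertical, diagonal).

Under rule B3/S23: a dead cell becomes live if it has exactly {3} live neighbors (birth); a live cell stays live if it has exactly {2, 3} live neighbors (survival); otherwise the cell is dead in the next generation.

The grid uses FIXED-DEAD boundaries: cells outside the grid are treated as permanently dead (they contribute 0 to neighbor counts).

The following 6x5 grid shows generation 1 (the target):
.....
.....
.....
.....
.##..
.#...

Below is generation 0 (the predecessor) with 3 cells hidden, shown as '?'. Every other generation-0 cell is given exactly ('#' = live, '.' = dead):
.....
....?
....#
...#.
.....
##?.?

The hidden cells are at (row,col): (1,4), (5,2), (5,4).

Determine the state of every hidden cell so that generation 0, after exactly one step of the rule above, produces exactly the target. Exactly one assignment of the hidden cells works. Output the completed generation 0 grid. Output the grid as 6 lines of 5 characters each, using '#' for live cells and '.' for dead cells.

Answer: .....
.....
....#
...#.
.....
###..

Derivation:
Hidden generation-0 cells (in order): (1,4), (5,2), (5,4).
A hidden cell only influences target cells in its own 3x3 neighborhood. Try each of the 2^3 = 8 assignments, step the completed generation 0 forward once under B3/S23, and compare with the target:
  (1,4)=. (5,2)=. (5,4)=. -> step gives (4,1)='.' but target has '#' -> reject
  (1,4)=. (5,2)=. (5,4)=# -> step gives (4,1)='.' but target has '#' -> reject
  (1,4)=. (5,2)=# (5,4)=. -> step reproduces the target at every cell -> ACCEPT
  (1,4)=. (5,2)=# (5,4)=# -> step gives (4,3)='#' but target has '.' -> reject
  (1,4)=# (5,2)=. (5,4)=. -> step gives (2,3)='#' but target has '.' -> reject
  (1,4)=# (5,2)=. (5,4)=# -> step gives (2,3)='#' but target has '.' -> reject
  (1,4)=# (5,2)=# (5,4)=. -> step gives (2,3)='#' but target has '.' -> reject
  (1,4)=# (5,2)=# (5,4)=# -> step gives (2,3)='#' but target has '.' -> reject
Unique solution: (1,4)=dead, (5,2)=live, (5,4)=dead.
Check: live-neighbor counts of every cell in the completed generation 0:
00000
00011
00121
00112
23321
12110
Applying B3/S23 to generation 0 with these counts gives:
.....
.....
.....
.....
.##..
.#...
which matches the target exactly.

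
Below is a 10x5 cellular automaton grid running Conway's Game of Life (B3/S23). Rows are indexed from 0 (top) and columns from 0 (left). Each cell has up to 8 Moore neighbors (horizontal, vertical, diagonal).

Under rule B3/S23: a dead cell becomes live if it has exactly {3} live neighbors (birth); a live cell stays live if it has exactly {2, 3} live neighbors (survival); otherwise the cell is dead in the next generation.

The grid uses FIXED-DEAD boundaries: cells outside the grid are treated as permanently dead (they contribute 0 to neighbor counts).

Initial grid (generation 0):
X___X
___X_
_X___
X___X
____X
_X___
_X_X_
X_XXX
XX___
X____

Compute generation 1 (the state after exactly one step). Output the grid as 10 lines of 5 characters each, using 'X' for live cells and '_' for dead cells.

Simulating step by step:
Generation 0 (given above): 17 live cells
Generation 1: 13 live cells
(generation 1 grid is the final answer)

Answer: _____
_____
_____
_____
_____
__X__
XX_XX
X__XX
X_XX_
XX___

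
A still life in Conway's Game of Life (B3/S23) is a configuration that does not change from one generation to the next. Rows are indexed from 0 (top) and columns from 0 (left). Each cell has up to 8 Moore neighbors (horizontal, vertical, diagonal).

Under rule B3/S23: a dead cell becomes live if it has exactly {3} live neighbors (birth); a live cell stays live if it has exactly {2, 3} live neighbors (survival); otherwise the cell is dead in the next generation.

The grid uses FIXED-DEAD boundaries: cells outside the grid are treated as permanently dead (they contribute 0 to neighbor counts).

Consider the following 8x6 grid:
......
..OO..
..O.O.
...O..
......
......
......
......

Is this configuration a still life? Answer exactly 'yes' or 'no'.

Answer: yes

Derivation:
Compute generation 1 and compare to generation 0 (given above):
Generation 1:
......
..OO..
..O.O.
...O..
......
......
......
......
The grids are IDENTICAL -> still life.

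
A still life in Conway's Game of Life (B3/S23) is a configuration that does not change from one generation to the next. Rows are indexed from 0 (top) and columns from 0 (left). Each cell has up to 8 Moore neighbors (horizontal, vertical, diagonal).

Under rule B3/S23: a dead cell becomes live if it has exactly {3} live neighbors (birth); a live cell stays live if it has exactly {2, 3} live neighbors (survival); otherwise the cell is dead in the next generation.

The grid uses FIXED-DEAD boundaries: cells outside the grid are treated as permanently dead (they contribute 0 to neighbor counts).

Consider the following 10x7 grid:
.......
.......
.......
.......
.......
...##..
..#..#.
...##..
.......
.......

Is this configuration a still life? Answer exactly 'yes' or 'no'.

Compute generation 1 and compare to generation 0 (given above):
Generation 1:
.......
.......
.......
.......
.......
...##..
..#..#.
...##..
.......
.......
The grids are IDENTICAL -> still life.

Answer: yes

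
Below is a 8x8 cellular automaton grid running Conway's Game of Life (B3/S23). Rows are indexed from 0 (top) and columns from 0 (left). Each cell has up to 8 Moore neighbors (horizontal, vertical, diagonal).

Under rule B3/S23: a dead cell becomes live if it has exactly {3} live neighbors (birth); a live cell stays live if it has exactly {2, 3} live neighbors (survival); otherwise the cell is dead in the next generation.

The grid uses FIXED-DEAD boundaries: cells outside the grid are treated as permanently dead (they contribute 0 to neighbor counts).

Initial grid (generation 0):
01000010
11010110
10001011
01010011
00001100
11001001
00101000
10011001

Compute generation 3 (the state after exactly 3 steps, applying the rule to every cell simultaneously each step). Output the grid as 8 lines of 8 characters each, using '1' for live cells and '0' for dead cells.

Answer: 00011000
01001100
00001000
10001010
11000001
10100010
00110110
00111100

Derivation:
Simulating step by step:
Generation 0 (given above): 27 live cells
Generation 1: 29 live cells
11100110
11101000
10011000
00010001
11111101
01001000
10101100
00011000
Generation 2: 21 live cells
10110100
00001000
10001000
10000110
11000110
00000010
01100100
00011100
Generation 3: 23 live cells
(generation 3 grid is the final answer)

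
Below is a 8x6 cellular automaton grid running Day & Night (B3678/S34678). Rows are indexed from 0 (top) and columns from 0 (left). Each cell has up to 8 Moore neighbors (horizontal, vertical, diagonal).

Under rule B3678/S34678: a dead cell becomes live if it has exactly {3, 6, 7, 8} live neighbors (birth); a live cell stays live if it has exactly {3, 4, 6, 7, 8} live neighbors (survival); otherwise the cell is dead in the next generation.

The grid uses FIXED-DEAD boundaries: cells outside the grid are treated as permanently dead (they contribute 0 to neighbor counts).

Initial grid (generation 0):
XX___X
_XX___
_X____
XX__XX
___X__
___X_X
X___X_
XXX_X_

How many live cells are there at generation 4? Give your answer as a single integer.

Answer: 9

Derivation:
Simulating step by step:
Generation 0 (given above): 19 live cells
Generation 1: 13 live cells
_XX___
_XX___
_X____
__X___
__X__X
______
__X_XX
_X_X__
Generation 2: 13 live cells
_XX___
XXX___
_X____
_X____
______
___XXX
___X__
__X_X_
Generation 3: 12 live cells
XXX___
X_X___
_X____
______
____X_
____X_
__XX_X
___X__
Generation 4: 9 live cells
_X____
XXX___
______
______
______
____XX
___X__
__X_X_
Population at generation 4: 9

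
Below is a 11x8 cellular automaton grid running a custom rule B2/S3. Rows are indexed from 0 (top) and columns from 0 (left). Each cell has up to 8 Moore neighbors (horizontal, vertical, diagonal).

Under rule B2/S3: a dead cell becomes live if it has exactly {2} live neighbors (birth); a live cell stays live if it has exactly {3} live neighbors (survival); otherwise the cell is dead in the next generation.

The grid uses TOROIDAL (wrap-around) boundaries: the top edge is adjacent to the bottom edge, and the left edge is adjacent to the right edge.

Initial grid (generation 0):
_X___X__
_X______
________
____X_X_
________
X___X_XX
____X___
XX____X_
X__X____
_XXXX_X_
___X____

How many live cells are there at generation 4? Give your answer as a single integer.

Simulating step by step:
Generation 0 (given above): 21 live cells
Generation 1: 25 live cells
X___X___
X_X_____
_____X__
_____X__
X__XX___
___X____
___X____
__XXXX__
X__X__X_
X___XX_X
X__X__X_
Generation 2: 26 live cells
__X__X__
___XXX_X
_X__X_X_
___X__X_
__X_XX__
___X____
_____X__
_XX___XX
______X_
X_X_XX__
X_______
Generation 3: 29 live cells
XX_____X
XX_X____
X_____X_
_X_X___X
____X_X_
__X___X_
XX_XX__X
X_____X_
____X_X_
___X__X_
__X___XX
Generation 4: 20 live cells
___X____
______X_
___XX___
__X_X__X
XX______
________
XX______
X_X_____
___X____
__X_X_X_
___X_XX_
Population at generation 4: 20

Answer: 20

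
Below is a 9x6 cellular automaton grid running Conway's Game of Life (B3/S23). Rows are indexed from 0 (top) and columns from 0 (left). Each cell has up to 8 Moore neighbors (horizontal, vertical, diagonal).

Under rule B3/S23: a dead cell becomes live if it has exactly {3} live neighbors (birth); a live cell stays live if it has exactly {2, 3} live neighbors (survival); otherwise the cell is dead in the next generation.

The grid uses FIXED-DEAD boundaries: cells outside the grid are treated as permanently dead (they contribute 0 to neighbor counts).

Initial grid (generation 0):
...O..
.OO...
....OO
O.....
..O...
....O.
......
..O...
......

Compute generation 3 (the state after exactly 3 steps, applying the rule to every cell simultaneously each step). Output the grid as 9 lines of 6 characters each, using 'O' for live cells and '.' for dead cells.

Simulating step by step:
Generation 0 (given above): 9 live cells
Generation 1: 5 live cells
..O...
..OOO.
.O....
......
......
......
......
......
......
Generation 2: 6 live cells
..O...
.OOO..
..OO..
......
......
......
......
......
......
Generation 3: 6 live cells
(generation 3 grid is the final answer)

Answer: .OOO..
.O....
.O.O..
......
......
......
......
......
......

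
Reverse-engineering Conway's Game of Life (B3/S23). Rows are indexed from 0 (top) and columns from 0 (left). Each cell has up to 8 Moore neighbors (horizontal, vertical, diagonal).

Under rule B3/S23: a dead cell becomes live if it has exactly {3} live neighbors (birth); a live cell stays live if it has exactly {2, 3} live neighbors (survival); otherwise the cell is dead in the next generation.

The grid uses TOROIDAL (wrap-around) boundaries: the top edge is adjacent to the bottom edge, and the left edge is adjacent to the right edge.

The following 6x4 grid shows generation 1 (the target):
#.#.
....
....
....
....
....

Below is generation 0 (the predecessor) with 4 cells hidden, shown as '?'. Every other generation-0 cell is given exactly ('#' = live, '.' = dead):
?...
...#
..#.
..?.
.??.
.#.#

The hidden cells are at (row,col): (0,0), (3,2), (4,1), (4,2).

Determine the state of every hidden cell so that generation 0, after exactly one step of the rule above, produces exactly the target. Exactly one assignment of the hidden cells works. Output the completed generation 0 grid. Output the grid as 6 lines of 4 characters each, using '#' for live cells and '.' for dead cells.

Answer: ....
...#
..#.
....
....
.#.#

Derivation:
Hidden generation-0 cells (in order): (0,0), (3,2), (4,1), (4,2).
A hidden cell only influences target cells in its own 3x3 neighborhood. Try each of the 2^4 = 16 assignments, step the completed generation 0 forward once under B3/S23, and compare with the target:
  (0,0)=. (3,2)=. (4,1)=. (4,2)=. -> step reproduces the target at every cell -> ACCEPT
  (0,0)=. (3,2)=. (4,1)=. (4,2)=# -> step gives (4,2)='#' but target has '.' -> reject
  (0,0)=. (3,2)=. (4,1)=# (4,2)=. -> step gives (4,0)='#' but target has '.' -> reject
  (0,0)=. (3,2)=. (4,1)=# (4,2)=# -> step gives (3,1)='#' but target has '.' -> reject
  (0,0)=. (3,2)=# (4,1)=. (4,2)=. -> step gives (2,2)='#' but target has '.' -> reject
  (0,0)=. (3,2)=# (4,1)=. (4,2)=# -> step gives (2,2)='#' but target has '.' -> reject
  (0,0)=. (3,2)=# (4,1)=# (4,2)=. -> step gives (2,2)='#' but target has '.' -> reject
  (0,0)=. (3,2)=# (4,1)=# (4,2)=# -> step gives (2,2)='#' but target has '.' -> reject
  (0,0)=# (3,2)=. (4,1)=. (4,2)=. -> step gives (0,3)='#' but target has '.' -> reject
  (0,0)=# (3,2)=. (4,1)=. (4,2)=# -> step gives (0,3)='#' but target has '.' -> reject
  (0,0)=# (3,2)=. (4,1)=# (4,2)=. -> step gives (0,3)='#' but target has '.' -> reject
  (0,0)=# (3,2)=. (4,1)=# (4,2)=# -> step gives (0,3)='#' but target has '.' -> reject
  (0,0)=# (3,2)=# (4,1)=. (4,2)=. -> step gives (0,3)='#' but target has '.' -> reject
  (0,0)=# (3,2)=# (4,1)=. (4,2)=# -> step gives (0,3)='#' but target has '.' -> reject
  (0,0)=# (3,2)=# (4,1)=# (4,2)=. -> step gives (0,3)='#' but target has '.' -> reject
  (0,0)=# (3,2)=# (4,1)=# (4,2)=# -> step gives (0,3)='#' but target has '.' -> reject
Unique solution: (0,0)=dead, (3,2)=dead, (4,1)=dead, (4,2)=dead.
Check: live-neighbor counts of every cell in the completed generation 0:
3132
1121
1112
0111
2121
2020
Applying B3/S23 to generation 0 with these counts gives:
#.#.
....
....
....
....
....
which matches the target exactly.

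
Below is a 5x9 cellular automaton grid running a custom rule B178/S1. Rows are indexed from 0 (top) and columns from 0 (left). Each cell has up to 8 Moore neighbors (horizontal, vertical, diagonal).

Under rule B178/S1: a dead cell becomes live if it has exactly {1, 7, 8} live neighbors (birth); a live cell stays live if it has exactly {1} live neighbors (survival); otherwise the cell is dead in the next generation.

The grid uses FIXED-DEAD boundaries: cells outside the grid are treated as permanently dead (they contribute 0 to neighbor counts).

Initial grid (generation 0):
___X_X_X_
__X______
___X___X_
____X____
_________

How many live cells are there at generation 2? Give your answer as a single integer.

Simulating step by step:
Generation 0 (given above): 7 live cells
Generation 1: 18 live cells
_X_X____X
_X___X___
_X___XX_X
__X_XXXXX
___XXX___
Generation 2: 7 live cells
_X___XXX_
___X_____
_________
X________
_X_______
Population at generation 2: 7

Answer: 7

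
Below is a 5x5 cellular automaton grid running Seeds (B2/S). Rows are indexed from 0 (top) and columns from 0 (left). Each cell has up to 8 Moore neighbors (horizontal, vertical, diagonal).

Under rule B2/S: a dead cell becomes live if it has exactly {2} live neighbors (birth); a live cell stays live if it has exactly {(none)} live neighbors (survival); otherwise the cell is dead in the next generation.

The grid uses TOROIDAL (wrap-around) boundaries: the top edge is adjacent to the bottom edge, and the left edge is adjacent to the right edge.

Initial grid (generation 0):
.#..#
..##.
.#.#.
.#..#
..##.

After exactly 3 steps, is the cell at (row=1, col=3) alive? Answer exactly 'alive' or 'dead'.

Simulating step by step:
Generation 0 (given above): 10 live cells
Generation 1: 1 live cells
#....
.....
.....
.....
.....
Generation 2: 0 live cells
.....
.....
.....
.....
.....
Generation 3: 0 live cells
.....
.....
.....
.....
.....

Cell (1,3) at generation 3: 0 -> dead

Answer: dead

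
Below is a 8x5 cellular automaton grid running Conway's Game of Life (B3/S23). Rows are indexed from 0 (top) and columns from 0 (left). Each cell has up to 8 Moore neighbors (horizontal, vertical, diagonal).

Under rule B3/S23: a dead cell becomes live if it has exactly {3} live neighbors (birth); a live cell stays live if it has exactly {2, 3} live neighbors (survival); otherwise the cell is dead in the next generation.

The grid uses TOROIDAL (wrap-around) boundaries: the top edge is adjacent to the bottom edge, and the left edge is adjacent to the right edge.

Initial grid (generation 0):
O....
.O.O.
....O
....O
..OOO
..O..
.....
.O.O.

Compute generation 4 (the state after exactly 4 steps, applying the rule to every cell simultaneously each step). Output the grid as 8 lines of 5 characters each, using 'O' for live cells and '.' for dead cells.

Answer: ..O..
..O..
O.OO.
.....
OOO..
.OO..
O.O..
O.O..

Derivation:
Simulating step by step:
Generation 0 (given above): 11 live cells
Generation 1: 14 live cells
OO..O
O...O
O..OO
O...O
..O.O
..O..
..O..
.....
Generation 2: 12 live cells
.O..O
.....
.O.O.
.O...
OO..O
.OO..
.....
OO...
Generation 3: 12 live cells
.O...
O.O..
..O..
.O..O
.....
.OO..
O.O..
OO...
Generation 4: 14 live cells
(generation 4 grid is the final answer)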